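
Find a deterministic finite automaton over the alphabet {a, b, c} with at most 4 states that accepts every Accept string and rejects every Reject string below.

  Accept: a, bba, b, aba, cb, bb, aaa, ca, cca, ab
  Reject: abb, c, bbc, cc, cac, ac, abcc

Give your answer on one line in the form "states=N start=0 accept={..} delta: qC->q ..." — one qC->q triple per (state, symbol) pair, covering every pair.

states=4 start=0 accept={0,1,3} delta: 0a->1 0b->0 0c->2 1a->0 1b->3 1c->2 2a->0 2b->0 2c->2 3a->0 3b->2 3c->0

Fold the examples into a partial DFA from state 0: repeatedly fix the first undefined (state, symbol) met by the shortest-then-alphabetical prefix, trying targets in increasing order and rejecting any under which an Accept and a Reject string meet in one state with the same remainder; add a state when all current targets are rejected. Accepting states are where Accept strings end.
a: 0a undefined. 0a->0: no, bb/abb meet in 0 with "bb" left. Open state 1: 0a->1.
b: 0b undefined. 0b->0: ok.
c: 0c undefined. 0c->0: no, b/c meet in 0. 0c->1: no, a/c meet in 1. Open state 2: 0c->2.
aa: 1a undefined. 1a->0: ok.
ab: 1b undefined. 1b->0: no, b/abb meet in 0. 1b->1: no, a/abb meet in 1. 1b->2: no, cb/abb meet in 2 with "b" left. Open state 3: 1b->3.
ac: 1c undefined. 1c->0: no, b/ac meet in 0. 1c->1: no, a/ac meet in 1. 1c->2: ok.
ca: 2a undefined. 2a->0: ok.
cb: 2b undefined. 2b->0: ok.
cc: 2c undefined. 2c->0: no, b/cc meet in 0. 2c->1: no, a/cc meet in 1. 2c->2: ok.
aba: 3a undefined. 3a->0: ok.
abb: 3b undefined. 3b->0: no, b/abb meet in 0. 3b->1: no, a/abb meet in 1. 3b->2: ok.
abc: 3c undefined. 3c->0: ok.
All examples now run through 4 states with every (state, symbol) defined. Accept strings end in {0,1,3}, Reject strings end in {2}; accept={0,1,3}.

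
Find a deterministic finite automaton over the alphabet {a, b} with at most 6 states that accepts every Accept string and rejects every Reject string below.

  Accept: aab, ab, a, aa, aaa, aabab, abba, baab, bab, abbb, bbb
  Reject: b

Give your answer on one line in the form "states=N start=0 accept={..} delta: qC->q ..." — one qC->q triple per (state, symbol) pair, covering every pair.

states=3 start=0 accept={0,1} delta: 0a->1 0b->2 1a->1 1b->0 2a->1 2b->1

Grow the machine one transition at a time. Run the examples from 0; the earliest place one falls off (shortest prefix, ties alphabetical) gets sent to the lowest-numbered state that keeps every Accept/Reject pair distinguishable — a pair clashes when both reach the same state with identical unread suffix — and to a fresh state only if none does.
a: 0a undefined. 0a->0: no, aab/b meet in 0 with "b" left. Open state 1: 0a->1.
b: 0b undefined. 0b->0: no, bbb/b meet in 0. 0b->1: no, a/b meet in 1. Open state 2: 0b->2.
aa: 1a undefined. 1a->0: no, aab/b meet in 2. 1a->1: ok.
ab: 1b undefined. 1b->0: ok.
ba: 2a undefined. 2a->0: no, bab/b meet in 2. 2a->1: ok.
bb: 2b undefined. 2b->0: no, bbb/b meet in 2. 2b->1: ok.
All examples now run through 3 states with every (state, symbol) defined. Accept strings end in {0,1}, Reject strings end in {2}; accept={0,1}.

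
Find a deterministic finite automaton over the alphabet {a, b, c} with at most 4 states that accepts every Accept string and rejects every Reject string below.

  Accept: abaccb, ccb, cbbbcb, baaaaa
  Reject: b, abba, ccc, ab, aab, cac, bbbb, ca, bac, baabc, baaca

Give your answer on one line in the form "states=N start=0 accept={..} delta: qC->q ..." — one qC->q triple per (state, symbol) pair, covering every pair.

states=3 start=0 accept={0} delta: 0a->0 0b->1 0c->1 1a->2 1b->1 1c->2 2a->0 2b->0 2c->1

Grow the machine one transition at a time. Run the examples from 0; the earliest place one falls off (shortest prefix, ties alphabetical) gets sent to the lowest-numbered state that keeps every Accept/Reject pair distinguishable — a pair clashes when both reach the same state with identical unread suffix — and to a fresh state only if none does.
a: 0a undefined. 0a->0: ok.
b: 0b undefined. 0b->0: no, baaaaa/b meet in 0. Open state 1: 0b->1.
c: 0c undefined. 0c->0: no, ccb/b meet in 1. 0c->1: ok.
ba: 1a undefined. 1a->0: no, baaaaa/ca meet in 0. 1a->1: no, baaaaa/b meet in 1. Open state 2: 1a->2.
bb: 1b undefined. 1b->0: no, cbbbcb/abba meet in 0. 1b->1: ok.
cc: 1c undefined. 1c->0: no, ccb/b meet in 1. 1c->1: no, ccb/b meet in 1. 1c->2: ok.
baa: 2a undefined. 2a->0: ok.
bac: 2c undefined. 2c->0: no, abaccb/b meet in 1. 2c->1: ok.
ccb: 2b undefined. 2b->0: ok.
All examples now run through 3 states with every (state, symbol) defined. Accept strings end in {0}, Reject strings end in {1,2}; accept={0}.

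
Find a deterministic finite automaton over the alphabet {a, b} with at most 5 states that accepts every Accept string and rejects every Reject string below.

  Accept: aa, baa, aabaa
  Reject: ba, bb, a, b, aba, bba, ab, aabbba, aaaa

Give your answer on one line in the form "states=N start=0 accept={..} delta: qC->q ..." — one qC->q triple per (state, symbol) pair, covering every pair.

Fold the examples into a partial DFA from state 0: repeatedly fix the first undefined (state, symbol) met by the shortest-then-alphabetical prefix, trying targets in increasing order and rejecting any under which an Accept and a Reject string meet in one state with the same remainder; add a state when all current targets are rejected. Accepting states are where Accept strings end.
a: 0a undefined. 0a->0: no, aa/a meet in 0. Open state 1: 0a->1.
b: 0b undefined. 0b->0: ok.
aa: 1a undefined. 1a->0: no, aa/bb meet in 0. 1a->1: no, aa/ba meet in 1. Open state 2: 1a->2.
ab: 1b undefined. 1b->0: ok.
aaa: 2a undefined. 2a->0: ok.
aab: 2b undefined. 2b->0: ok.
All examples now run through 3 states with every (state, symbol) defined. Accept strings end in {2}, Reject strings end in {0,1}; accept={2}.

states=3 start=0 accept={2} delta: 0a->1 0b->0 1a->2 1b->0 2a->0 2b->0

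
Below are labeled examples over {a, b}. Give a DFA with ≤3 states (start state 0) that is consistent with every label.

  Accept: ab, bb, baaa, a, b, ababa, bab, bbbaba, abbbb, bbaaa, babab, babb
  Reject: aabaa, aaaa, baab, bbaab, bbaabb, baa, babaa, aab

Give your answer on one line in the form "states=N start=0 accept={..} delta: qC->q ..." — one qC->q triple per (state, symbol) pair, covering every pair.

State merging on the prefix tree: take the shortest (then alphabetical) example prefix whose next move is undefined and point that move at state 0, else 1, else 2, ...; a target is out if some Accept/Reject pair would then sit in one state with the same input left (inseparable). If every existing state is out, open a new one.
a: 0a undefined. 0a->0: no, ab/aab meet in 0 with "b" left. Open state 1: 0a->1.
b: 0b undefined. 0b->0: ok.
aa: 1a undefined. 1a->0: no, bb/aabaa meet in 0. 1a->1: no, ab/baab meet in 1 with "b" left. Open state 2: 1a->2.
ab: 1b undefined. 1b->0: ok.
aaa: 2a undefined. 2a->0: no, a/aaaa meet in 1. 2a->1: ok.
aab: 2b undefined. 2b->0: no, ab/baab meet in 0. 2b->1: no, ab/bbaabb meet in 0. 2b->2: ok.
All examples now run through 3 states with every (state, symbol) defined. Accept strings end in {0,1}, Reject strings end in {2}; accept={0,1}.

states=3 start=0 accept={0,1} delta: 0a->1 0b->0 1a->2 1b->0 2a->1 2b->2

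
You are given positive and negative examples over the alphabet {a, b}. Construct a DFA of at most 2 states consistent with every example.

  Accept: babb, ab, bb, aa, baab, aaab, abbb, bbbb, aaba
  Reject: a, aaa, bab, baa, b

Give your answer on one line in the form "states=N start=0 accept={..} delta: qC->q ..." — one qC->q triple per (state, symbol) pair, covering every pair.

State merging on the prefix tree: take the shortest (then alphabetical) example prefix whose next move is undefined and point that move at state 0, else 1, else 2, ...; a target is out if some Accept/Reject pair would then sit in one state with the same input left (inseparable). If every existing state is out, open a new one.
a: 0a undefined. 0a->0: no, ab/b meet in 0 with "b" left. Open state 1: 0a->1.
b: 0b undefined. 0b->0: no, ab/bab meet in 1 with "b" left. 0b->1: ok.
aa: 1a undefined. 1a->0: ok.
ab: 1b undefined. 1b->0: ok.
All examples now run through 2 states with every (state, symbol) defined. Accept strings end in {0}, Reject strings end in {1}; accept={0}.

states=2 start=0 accept={0} delta: 0a->1 0b->1 1a->0 1b->0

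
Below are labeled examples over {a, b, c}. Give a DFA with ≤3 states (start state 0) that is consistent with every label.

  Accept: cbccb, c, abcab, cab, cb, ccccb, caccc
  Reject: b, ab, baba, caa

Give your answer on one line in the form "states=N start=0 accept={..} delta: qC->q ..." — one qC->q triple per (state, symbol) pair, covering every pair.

states=3 start=0 accept={1} delta: 0a->0 0b->0 0c->1 1a->2 1b->1 1c->1 2a->0 2b->1 2c->0

Fold the examples into a partial DFA from state 0: repeatedly fix the first undefined (state, symbol) met by the shortest-then-alphabetical prefix, trying targets in increasing order and rejecting any under which an Accept and a Reject string meet in one state with the same remainder; add a state when all current targets are rejected. Accepting states are where Accept strings end.
a: 0a undefined. 0a->0: ok.
b: 0b undefined. 0b->0: ok.
c: 0c undefined. 0c->0: no, cbccb/b meet in 0. Open state 1: 0c->1.
ca: 1a undefined. 1a->0: no, abcab/b meet in 0. 1a->1: no, c/caa meet in 1. Open state 2: 1a->2.
cb: 1b undefined. 1b->0: no, cb/b meet in 0. 1b->1: ok.
cc: 1c undefined. 1c->0: no, ccccb/b meet in 0. 1c->1: ok.
caa: 2a undefined. 2a->0: ok.
cab: 2b undefined. 2b->0: no, abcab/b meet in 0. 2b->1: ok.
cac: 2c undefined. 2c->0: ok.
All examples now run through 3 states with every (state, symbol) defined. Accept strings end in {1}, Reject strings end in {0}; accept={1}.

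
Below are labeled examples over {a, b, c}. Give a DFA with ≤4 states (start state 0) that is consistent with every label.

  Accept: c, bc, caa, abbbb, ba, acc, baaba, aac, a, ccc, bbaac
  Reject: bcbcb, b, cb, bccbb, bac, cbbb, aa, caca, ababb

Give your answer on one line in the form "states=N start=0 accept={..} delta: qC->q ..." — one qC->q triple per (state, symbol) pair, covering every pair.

Fold the examples into a partial DFA from state 0: repeatedly fix the first undefined (state, symbol) met by the shortest-then-alphabetical prefix, trying targets in increasing order and rejecting any under which an Accept and a Reject string meet in one state with the same remainder; add a state when all current targets are rejected. Accepting states are where Accept strings end.
a: 0a undefined. 0a->0: no, a/aa meet in 0. Open state 1: 0a->1.
b: 0b undefined. 0b->0: ok.
c: 0c undefined. 0c->0: no, c/bcbcb meet in 0. 0c->1: ok.
aa: 1a undefined. 1a->0: ok.
ab: 1b undefined. 1b->0: no, abbbb/bcbcb meet in 0. 1b->1: no, c/cb meet in 1. Open state 2: 1b->2.
ac: 1c undefined. 1c->0: ok.
aba: 2a undefined. 2a->0: ok.
abb: 2b undefined. 2b->0: no, abbbb/b meet in 0. 2b->1: ok.
bcbc: 2c undefined. 2c->0: ok.
All examples now run through 3 states with every (state, symbol) defined. Accept strings end in {1}, Reject strings end in {0,2}; accept={1}.

states=3 start=0 accept={1} delta: 0a->1 0b->0 0c->1 1a->0 1b->2 1c->0 2a->0 2b->1 2c->0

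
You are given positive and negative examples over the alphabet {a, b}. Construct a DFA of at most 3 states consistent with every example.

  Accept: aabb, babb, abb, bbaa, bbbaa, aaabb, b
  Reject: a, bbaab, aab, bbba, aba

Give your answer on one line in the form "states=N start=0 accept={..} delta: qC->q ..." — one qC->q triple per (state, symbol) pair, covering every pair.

State merging on the prefix tree: take the shortest (then alphabetical) example prefix whose next move is undefined and point that move at state 0, else 1, else 2, ...; a target is out if some Accept/Reject pair would then sit in one state with the same input left (inseparable). If every existing state is out, open a new one.
a: 0a undefined. 0a->0: no, b/aab meet in 0 with "b" left. Open state 1: 0a->1.
b: 0b undefined. 0b->0: ok.
aa: 1a undefined. 1a->0: no, aabb/bbaab meet in 0. 1a->1: no, bbaa/a meet in 1. Open state 2: 1a->2.
ab: 1b undefined. 1b->0: ok.
aaa: 2a undefined. 2a->0: ok.
aab: 2b undefined. 2b->0: no, aabb/bbaab meet in 0. 2b->1: ok.
All examples now run through 3 states with every (state, symbol) defined. Accept strings end in {0,2}, Reject strings end in {1}; accept={0,2}.

states=3 start=0 accept={0,2} delta: 0a->1 0b->0 1a->2 1b->0 2a->0 2b->1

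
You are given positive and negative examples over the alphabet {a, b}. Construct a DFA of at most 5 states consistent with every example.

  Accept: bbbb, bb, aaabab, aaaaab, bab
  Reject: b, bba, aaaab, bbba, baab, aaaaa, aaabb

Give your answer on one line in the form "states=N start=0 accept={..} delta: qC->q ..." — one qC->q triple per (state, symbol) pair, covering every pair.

states=5 start=0 accept={0} delta: 0a->1 0b->1 1a->2 1b->0 2a->3 2b->0 3a->0 3b->4 4a->1 4b->1

Grow the machine one transition at a time. Run the examples from 0; the earliest place one falls off (shortest prefix, ties alphabetical) gets sent to the lowest-numbered state that keeps every Accept/Reject pair distinguishable — a pair clashes when both reach the same state with identical unread suffix — and to a fresh state only if none does.
a: 0a undefined. 0a->0: no, bb/aaabb meet in 0 with "bb" left. Open state 1: 0a->1.
b: 0b undefined. 0b->0: no, bbbb/b meet in 0. 0b->1: ok.
aa: 1a undefined. 1a->0: no, bb/baab meet in 1 with "b" left. 1a->1: no, bb/aaaab meet in 1 with "b" left. Open state 2: 1a->2.
bb: 1b undefined. 1b->0: ok.
aaa: 2a undefined. 2a->0: no, bbbb/aaaab meet in 0. 2a->1: no, bbbb/baab meet in 0. 2a->2: no, aaaaab/aaaab meet in 2 with "b" left. Open state 3: 2a->3.
bab: 2b undefined. 2b->0: ok.
aaaa: 3a undefined. 3a->0: ok.
aaab: 3b undefined. 3b->0: no, bbbb/baab meet in 0. 3b->1: no, bbbb/aaabb meet in 0. 3b->2: no, bbbb/aaabb meet in 0. 3b->3: no, aaabab/b meet in 1. Open state 4: 3b->4.
aaaba: 4a undefined. 4a->0: no, aaabab/b meet in 1. 4a->1: ok.
aaabb: 4b undefined. 4b->0: no, bbbb/aaabb meet in 0. 4b->1: ok.
All examples now run through 5 states with every (state, symbol) defined. Accept strings end in {0}, Reject strings end in {1,2,4}; accept={0}.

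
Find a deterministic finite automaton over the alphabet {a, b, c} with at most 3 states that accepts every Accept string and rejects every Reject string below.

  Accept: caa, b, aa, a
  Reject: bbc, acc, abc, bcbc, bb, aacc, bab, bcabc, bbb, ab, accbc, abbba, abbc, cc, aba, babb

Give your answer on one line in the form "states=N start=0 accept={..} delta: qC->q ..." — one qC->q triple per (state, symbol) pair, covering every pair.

Fold the examples into a partial DFA from state 0: repeatedly fix the first undefined (state, symbol) met by the shortest-then-alphabetical prefix, trying targets in increasing order and rejecting any under which an Accept and a Reject string meet in one state with the same remainder; add a state when all current targets are rejected. Accepting states are where Accept strings end.
a: 0a undefined. 0a->0: no, b/ab meet in 0 with "b" left. Open state 1: 0a->1.
b: 0b undefined. 0b->0: no, b/bb meet in 0. 0b->1: ok.
c: 0c undefined. 0c->0: ok.
aa: 1a undefined. 1a->0: no, caa/aacc meet in 0. 1a->1: ok.
ab: 1b undefined. 1b->0: no, caa/bbb meet in 1. 1b->1: no, caa/bb meet in 1. Open state 2: 1b->2.
ac: 1c undefined. 1c->0: ok.
aba: 2a undefined. 2a->0: ok.
abb: 2b undefined. 2b->0: no, caa/abbba meet in 1. 2b->1: no, caa/bbb meet in 1. 2b->2: ok.
abc: 2c undefined. 2c->0: ok.
All examples now run through 3 states with every (state, symbol) defined. Accept strings end in {1}, Reject strings end in {0,2}; accept={1}.

states=3 start=0 accept={1} delta: 0a->1 0b->1 0c->0 1a->1 1b->2 1c->0 2a->0 2b->2 2c->0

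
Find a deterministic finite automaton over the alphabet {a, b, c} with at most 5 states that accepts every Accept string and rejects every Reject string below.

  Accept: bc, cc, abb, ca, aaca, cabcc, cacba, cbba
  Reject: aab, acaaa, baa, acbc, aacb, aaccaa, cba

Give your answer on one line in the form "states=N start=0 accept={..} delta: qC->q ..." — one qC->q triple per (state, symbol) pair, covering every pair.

states=5 start=0 accept={2,3} delta: 0a->0 0b->1 0c->2 1a->0 1b->2 1c->2 2a->3 2b->4 2c->2 3a->0 3b->0 3c->1 4a->0 4b->2 4c->0

Fold the examples into a partial DFA from state 0: repeatedly fix the first undefined (state, symbol) met by the shortest-then-alphabetical prefix, trying targets in increasing order and rejecting any under which an Accept and a Reject string meet in one state with the same remainder; add a state when all current targets are rejected. Accepting states are where Accept strings end.
a: 0a undefined. 0a->0: ok.
b: 0b undefined. 0b->0: no, abb/aab meet in 0. Open state 1: 0b->1.
c: 0c undefined. 0c->0: no, bc/acbc meet in 1 with "c" left. 0c->1: no, abb/aacb meet in 1 with "b" left. Open state 2: 0c->2.
ba: 1a undefined. 1a->0: ok.
bc: 1c undefined. 1c->0: no, bc/baa meet in 0. 1c->1: no, bc/aab meet in 1. 1c->2: ok.
ca: 2a undefined. 2a->0: no, ca/acaaa meet in 0. 2a->1: no, ca/aab meet in 1. 2a->2: no, bc/acaaa meet in 2. Open state 3: 2a->3.
cb: 2b undefined. 2b->0: no, bc/acbc meet in 2. 2b->1: no, bc/acbc meet in 2. 2b->2: no, bc/aacb meet in 2. 2b->3: no, ca/aacb meet in 3. Open state 4: 2b->4.
cc: 2c undefined. 2c->0: no, cc/baa meet in 0. 2c->1: no, cc/aab meet in 1. 2c->2: ok.
abb: 1b undefined. 1b->0: no, abb/baa meet in 0. 1b->1: no, abb/aab meet in 1. 1b->2: ok.
cab: 3b undefined. 3b->0: ok.
cac: 3c undefined. 3c->0: no, cacba/baa meet in 0. 3c->1: ok.
cba: 4a undefined. 4a->0: ok.
cbb: 4b undefined. 4b->0: no, cbba/baa meet in 0. 4b->1: no, cbba/baa meet in 0. 4b->2: ok.
acaa: 3a undefined. 3a->0: ok.
acbc: 4c undefined. 4c->0: ok.
All examples now run through 5 states with every (state, symbol) defined. Accept strings end in {2,3}, Reject strings end in {0,1,4}; accept={2,3}.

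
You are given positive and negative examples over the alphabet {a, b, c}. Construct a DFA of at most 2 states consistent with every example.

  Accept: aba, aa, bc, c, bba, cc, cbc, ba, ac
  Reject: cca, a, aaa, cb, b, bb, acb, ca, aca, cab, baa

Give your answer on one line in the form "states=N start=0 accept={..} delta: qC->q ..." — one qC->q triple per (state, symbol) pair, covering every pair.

states=2 start=0 accept={0} delta: 0a->1 0b->1 0c->0 1a->0 1b->1 1c->0

Fold the examples into a partial DFA from state 0: repeatedly fix the first undefined (state, symbol) met by the shortest-then-alphabetical prefix, trying targets in increasing order and rejecting any under which an Accept and a Reject string meet in one state with the same remainder; add a state when all current targets are rejected. Accepting states are where Accept strings end.
a: 0a undefined. 0a->0: no, aa/a meet in 0. Open state 1: 0a->1.
b: 0b undefined. 0b->0: no, aa/baa meet in 1 with "a" left. 0b->1: ok.
c: 0c undefined. 0c->0: ok.
aa: 1a undefined. 1a->0: ok.
ab: 1b undefined. 1b->0: no, aba/cca meet in 1. 1b->1: ok.
ac: 1c undefined. 1c->0: ok.
All examples now run through 2 states with every (state, symbol) defined. Accept strings end in {0}, Reject strings end in {1}; accept={0}.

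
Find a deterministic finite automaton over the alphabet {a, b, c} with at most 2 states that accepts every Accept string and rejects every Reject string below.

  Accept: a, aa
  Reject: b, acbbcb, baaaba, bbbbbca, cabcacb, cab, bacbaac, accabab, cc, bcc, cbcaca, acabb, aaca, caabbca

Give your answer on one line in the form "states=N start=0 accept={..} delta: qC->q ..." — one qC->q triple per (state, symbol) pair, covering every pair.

states=2 start=0 accept={0} delta: 0a->0 0b->1 0c->1 1a->1 1b->1 1c->1

Fold the examples into a partial DFA from state 0: repeatedly fix the first undefined (state, symbol) met by the shortest-then-alphabetical prefix, trying targets in increasing order and rejecting any under which an Accept and a Reject string meet in one state with the same remainder; add a state when all current targets are rejected. Accepting states are where Accept strings end.
a: 0a undefined. 0a->0: ok.
b: 0b undefined. 0b->0: no, a/b meet in 0. Open state 1: 0b->1.
c: 0c undefined. 0c->0: no, a/cc meet in 0. 0c->1: ok.
ba: 1a undefined. 1a->0: no, a/baaaba meet in 0. 1a->1: ok.
bb: 1b undefined. 1b->0: no, a/baaaba meet in 0. 1b->1: ok.
bc: 1c undefined. 1c->0: no, a/bbbbbca meet in 0. 1c->1: ok.
All examples now run through 2 states with every (state, symbol) defined. Accept strings end in {0}, Reject strings end in {1}; accept={0}.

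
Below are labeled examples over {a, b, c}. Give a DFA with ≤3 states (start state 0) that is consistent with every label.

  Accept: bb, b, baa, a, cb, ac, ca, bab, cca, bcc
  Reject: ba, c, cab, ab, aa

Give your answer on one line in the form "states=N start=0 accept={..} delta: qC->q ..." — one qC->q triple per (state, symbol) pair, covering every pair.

State merging on the prefix tree: take the shortest (then alphabetical) example prefix whose next move is undefined and point that move at state 0, else 1, else 2, ...; a target is out if some Accept/Reject pair would then sit in one state with the same input left (inseparable). If every existing state is out, open a new one.
a: 0a undefined. 0a->0: no, b/ab meet in 0 with "b" left. Open state 1: 0a->1.
b: 0b undefined. 0b->0: no, baa/aa meet in 1 with "a" left. 0b->1: no, bb/ab meet in 1 with "b" left. Open state 2: 0b->2.
c: 0c undefined. 0c->0: ok.
aa: 1a undefined. 1a->0: ok.
ab: 1b undefined. 1b->0: ok.
ac: 1c undefined. 1c->0: no, ac/c meet in 0. 1c->1: ok.
ba: 2a undefined. 2a->0: ok.
bb: 2b undefined. 2b->0: no, bb/ba meet in 0. 2b->1: ok.
bc: 2c undefined. 2c->0: no, bcc/ba meet in 0. 2c->1: ok.
All examples now run through 3 states with every (state, symbol) defined. Accept strings end in {1,2}, Reject strings end in {0}; accept={1,2}.

states=3 start=0 accept={1,2} delta: 0a->1 0b->2 0c->0 1a->0 1b->0 1c->1 2a->0 2b->1 2c->1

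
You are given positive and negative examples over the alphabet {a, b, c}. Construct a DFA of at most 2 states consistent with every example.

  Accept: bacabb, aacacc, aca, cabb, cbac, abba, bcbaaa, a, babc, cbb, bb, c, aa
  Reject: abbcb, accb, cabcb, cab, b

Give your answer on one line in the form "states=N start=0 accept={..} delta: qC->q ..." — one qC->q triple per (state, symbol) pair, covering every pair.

states=2 start=0 accept={0} delta: 0a->0 0b->1 0c->0 1a->0 1b->0 1c->0

Fold the examples into a partial DFA from state 0: repeatedly fix the first undefined (state, symbol) met by the shortest-then-alphabetical prefix, trying targets in increasing order and rejecting any under which an Accept and a Reject string meet in one state with the same remainder; add a state when all current targets are rejected. Accepting states are where Accept strings end.
a: 0a undefined. 0a->0: ok.
b: 0b undefined. 0b->0: no, abba/b meet in 0. Open state 1: 0b->1.
c: 0c undefined. 0c->0: ok.
ba: 1a undefined. 1a->0: ok.
bb: 1b undefined. 1b->0: ok.
bc: 1c undefined. 1c->0: ok.
All examples now run through 2 states with every (state, symbol) defined. Accept strings end in {0}, Reject strings end in {1}; accept={0}.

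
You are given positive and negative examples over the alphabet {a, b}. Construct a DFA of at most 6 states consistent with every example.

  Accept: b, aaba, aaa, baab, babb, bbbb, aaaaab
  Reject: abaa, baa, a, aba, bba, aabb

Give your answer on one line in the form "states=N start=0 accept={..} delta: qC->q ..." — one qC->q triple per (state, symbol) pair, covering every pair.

states=4 start=0 accept={0,3} delta: 0a->1 0b->0 1a->2 1b->0 2a->0 2b->3 3a->0 3b->1

State merging on the prefix tree: take the shortest (then alphabetical) example prefix whose next move is undefined and point that move at state 0, else 1, else 2, ...; a target is out if some Accept/Reject pair would then sit in one state with the same input left (inseparable). If every existing state is out, open a new one.
a: 0a undefined. 0a->0: no, aaba/aba meet in 0 with "ba" left. Open state 1: 0a->1.
b: 0b undefined. 0b->0: ok.
aa: 1a undefined. 1a->0: no, b/baa meet in 0. 1a->1: no, aaba/aba meet in 1 with "ba" left. Open state 2: 1a->2.
ab: 1b undefined. 1b->0: ok.
aaa: 2a undefined. 2a->0: ok.
aab: 2b undefined. 2b->0: no, b/aabb meet in 0. 2b->1: no, b/aabb meet in 0. 2b->2: no, baab/abaa meet in 2. Open state 3: 2b->3.
aaba: 3a undefined. 3a->0: ok.
aabb: 3b undefined. 3b->0: no, b/aabb meet in 0. 3b->1: ok.
All examples now run through 4 states with every (state, symbol) defined. Accept strings end in {0,3}, Reject strings end in {1,2}; accept={0,3}.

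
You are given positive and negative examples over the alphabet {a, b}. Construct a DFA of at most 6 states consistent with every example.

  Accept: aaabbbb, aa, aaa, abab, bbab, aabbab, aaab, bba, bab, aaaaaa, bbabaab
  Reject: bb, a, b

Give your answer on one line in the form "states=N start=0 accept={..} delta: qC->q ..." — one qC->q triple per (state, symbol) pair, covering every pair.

states=3 start=0 accept={2} delta: 0a->1 0b->1 1a->2 1b->1 2a->2 2b->2

Fold the examples into a partial DFA from state 0: repeatedly fix the first undefined (state, symbol) met by the shortest-then-alphabetical prefix, trying targets in increasing order and rejecting any under which an Accept and a Reject string meet in one state with the same remainder; add a state when all current targets are rejected. Accepting states are where Accept strings end.
a: 0a undefined. 0a->0: no, aa/a meet in 0. Open state 1: 0a->1.
b: 0b undefined. 0b->0: no, bba/a meet in 1. 0b->1: ok.
aa: 1a undefined. 1a->0: no, aaa/a meet in 1. 1a->1: no, aa/a meet in 1. Open state 2: 1a->2.
ab: 1b undefined. 1b->0: no, abab/bb meet in 0. 1b->1: ok.
aaa: 2a undefined. 2a->0: no, aaabbbb/bb meet in 1. 2a->1: no, aaabbbb/bb meet in 1. 2a->2: ok.
aab: 2b undefined. 2b->0: no, aaabbbb/bb meet in 1. 2b->1: no, aaabbbb/bb meet in 1. 2b->2: ok.
All examples now run through 3 states with every (state, symbol) defined. Accept strings end in {2}, Reject strings end in {1}; accept={2}.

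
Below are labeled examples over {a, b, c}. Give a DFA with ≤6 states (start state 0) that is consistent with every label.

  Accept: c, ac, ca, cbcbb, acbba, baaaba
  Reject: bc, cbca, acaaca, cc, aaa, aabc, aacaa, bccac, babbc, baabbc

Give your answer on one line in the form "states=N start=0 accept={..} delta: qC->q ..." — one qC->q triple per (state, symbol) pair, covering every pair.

states=4 start=0 accept={1,2} delta: 0a->0 0b->1 0c->1 1a->2 1b->1 1c->0 2a->3 2b->0 2c->0 3a->0 3b->0 3c->0

Grow the machine one transition at a time. Run the examples from 0; the earliest place one falls off (shortest prefix, ties alphabetical) gets sent to the lowest-numbered state that keeps every Accept/Reject pair distinguishable — a pair clashes when both reach the same state with identical unread suffix — and to a fresh state only if none does.
a: 0a undefined. 0a->0: ok.
b: 0b undefined. 0b->0: no, c/bc meet in 0 with "c" left. Open state 1: 0b->1.
c: 0c undefined. 0c->0: no, c/acaaca meet in 0. 0c->1: ok.
ba: 1a undefined. 1a->0: no, ca/acaaca meet in 0. 1a->1: no, c/aacaa meet in 1. Open state 2: 1a->2.
bc: 1c undefined. 1c->0: ok.
cb: 1b undefined. 1b->0: no, ca/cbca meet in 2. 1b->1: ok.
baa: 2a undefined. 2a->0: no, ca/acaaca meet in 2. 2a->1: no, c/aacaa meet in 1. 2a->2: no, ca/aacaa meet in 2. Open state 3: 2a->3.
bab: 2b undefined. 2b->0: ok.
baaa: 3a undefined. 3a->0: ok.
baab: 3b undefined. 3b->0: ok.
acaac: 3c undefined. 3c->0: ok.
bccac: 2c undefined. 2c->0: ok.
All examples now run through 4 states with every (state, symbol) defined. Accept strings end in {1,2}, Reject strings end in {0,3}; accept={1,2}.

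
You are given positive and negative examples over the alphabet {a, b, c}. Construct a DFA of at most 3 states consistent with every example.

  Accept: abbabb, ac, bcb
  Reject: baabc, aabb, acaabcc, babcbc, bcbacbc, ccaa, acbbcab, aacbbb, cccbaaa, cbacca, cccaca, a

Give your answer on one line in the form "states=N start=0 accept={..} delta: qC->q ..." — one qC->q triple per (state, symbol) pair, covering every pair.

states=3 start=0 accept={1} delta: 0a->0 0b->1 0c->1 1a->0 1b->2 1c->2 2a->1 2b->1 2c->0

State merging on the prefix tree: take the shortest (then alphabetical) example prefix whose next move is undefined and point that move at state 0, else 1, else 2, ...; a target is out if some Accept/Reject pair would then sit in one state with the same input left (inseparable). If every existing state is out, open a new one.
a: 0a undefined. 0a->0: ok.
b: 0b undefined. 0b->0: no, abbabb/aabb meet in 0. Open state 1: 0b->1.
c: 0c undefined. 0c->0: no, ac/ccaa meet in 0. 0c->1: ok.
ba: 1a undefined. 1a->0: ok.
bc: 1c undefined. 1c->0: no, ac/acaabcc meet in 1. 1c->1: no, ac/baabc meet in 1. Open state 2: 1c->2.
cb: 1b undefined. 1b->0: no, abbabb/aabb meet in 0. 1b->1: no, abbabb/aabb meet in 1. 1b->2: ok.
bcb: 2b undefined. 2b->0: no, ac/babcbc meet in 1. 2b->1: ok.
cba: 2a undefined. 2a->0: no, abbabb/baabc meet in 2. 2a->1: ok.
ccc: 2c undefined. 2c->0: ok.
All examples now run through 3 states with every (state, symbol) defined. Accept strings end in {1}, Reject strings end in {0,2}; accept={1}.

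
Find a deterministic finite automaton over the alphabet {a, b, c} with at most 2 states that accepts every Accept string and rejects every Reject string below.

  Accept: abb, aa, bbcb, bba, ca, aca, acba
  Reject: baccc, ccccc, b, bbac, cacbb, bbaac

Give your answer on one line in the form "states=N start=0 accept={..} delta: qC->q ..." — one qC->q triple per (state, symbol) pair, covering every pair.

states=2 start=0 accept={0} delta: 0a->0 0b->1 0c->1 1a->0 1b->0 1c->0

State merging on the prefix tree: take the shortest (then alphabetical) example prefix whose next move is undefined and point that move at state 0, else 1, else 2, ...; a target is out if some Accept/Reject pair would then sit in one state with the same input left (inseparable). If every existing state is out, open a new one.
a: 0a undefined. 0a->0: ok.
b: 0b undefined. 0b->0: no, abb/b meet in 0. Open state 1: 0b->1.
c: 0c undefined. 0c->0: no, abb/cacbb meet in 1 with "b" left. 0c->1: ok.
ba: 1a undefined. 1a->0: ok.
bb: 1b undefined. 1b->0: ok.
cc: 1c undefined. 1c->0: ok.
All examples now run through 2 states with every (state, symbol) defined. Accept strings end in {0}, Reject strings end in {1}; accept={0}.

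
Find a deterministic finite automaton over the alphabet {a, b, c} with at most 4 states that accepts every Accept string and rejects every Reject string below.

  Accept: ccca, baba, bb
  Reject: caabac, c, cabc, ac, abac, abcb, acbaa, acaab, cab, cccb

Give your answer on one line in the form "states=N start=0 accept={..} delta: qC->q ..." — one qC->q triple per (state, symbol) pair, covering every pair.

Grow the machine one transition at a time. Run the examples from 0; the earliest place one falls off (shortest prefix, ties alphabetical) gets sent to the lowest-numbered state that keeps every Accept/Reject pair distinguishable — a pair clashes when both reach the same state with identical unread suffix — and to a fresh state only if none does.
a: 0a undefined. 0a->0: ok.
b: 0b undefined. 0b->0: ok.
c: 0c undefined. 0c->0: no, ccca/caabac meet in 0. Open state 1: 0c->1.
ca: 1a undefined. 1a->0: no, baba/acaab meet in 0. 1a->1: ok.
cc: 1c undefined. 1c->0: no, ccca/c meet in 1. 1c->1: no, ccca/c meet in 1. Open state 2: 1c->2.
acb: 1b undefined. 1b->0: no, baba/abcb meet in 0. 1b->1: ok.
ccc: 2c undefined. 2c->0: no, ccca/cccb meet in 0. 2c->1: no, ccca/c meet in 1. 2c->2: ok.
ccca: 2a undefined. 2a->0: ok.
cccb: 2b undefined. 2b->0: no, ccca/cccb meet in 0. 2b->1: ok.
All examples now run through 3 states with every (state, symbol) defined. Accept strings end in {0}, Reject strings end in {1,2}; accept={0}.

states=3 start=0 accept={0} delta: 0a->0 0b->0 0c->1 1a->1 1b->1 1c->2 2a->0 2b->1 2c->2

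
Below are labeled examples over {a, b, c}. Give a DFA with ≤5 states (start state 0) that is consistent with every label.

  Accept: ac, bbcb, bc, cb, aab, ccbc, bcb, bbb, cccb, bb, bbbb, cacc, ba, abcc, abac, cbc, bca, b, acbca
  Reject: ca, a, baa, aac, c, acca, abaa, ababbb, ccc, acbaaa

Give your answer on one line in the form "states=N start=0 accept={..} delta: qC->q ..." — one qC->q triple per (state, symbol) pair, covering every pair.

State merging on the prefix tree: take the shortest (then alphabetical) example prefix whose next move is undefined and point that move at state 0, else 1, else 2, ...; a target is out if some Accept/Reject pair would then sit in one state with the same input left (inseparable). If every existing state is out, open a new one.
a: 0a undefined. 0a->0: no, ac/aac meet in 0 with "c" left. Open state 1: 0a->1.
b: 0b undefined. 0b->0: no, bc/c meet in 0 with "c" left. 0b->1: no, b/a meet in 1. Open state 2: 0b->2.
c: 0c undefined. 0c->0: ok.
aa: 1a undefined. 1a->0: ok.
ab: 1b undefined. 1b->0: no, bb/ababbb meet in 2 with "b" left. 1b->1: no, bbb/ababbb meet in 2 with "bb" left. 1b->2: ok.
ac: 1c undefined. 1c->0: no, ac/aac meet in 0. 1c->1: no, ac/ca meet in 1. 1c->2: no, bca/acca meet in 2 with "ca" left. Open state 3: 1c->3.
ba: 2a undefined. 2a->0: no, bbb/ababbb meet in 2 with "bb" left. 2a->1: no, bbb/ababbb meet in 2 with "bb" left. 2a->2: no, cb/baa meet in 2. 2a->3: ok.
bb: 2b undefined. 2b->0: no, bb/aac meet in 0. 2b->1: no, bb/ca meet in 1. 2b->2: ok.
bc: 2c undefined. 2c->0: no, bc/aac meet in 0. 2c->1: no, bc/ca meet in 1. 2c->2: ok.
acb: 3b undefined. 3b->0: no, bbcb/ababbb meet in 2. 3b->1: no, bbcb/ababbb meet in 2. 3b->2: no, bbcb/ababbb meet in 2. 3b->3: no, ac/ababbb meet in 3. Open state 4: 3b->4.
acc: 3c undefined. 3c->0: no, cacc/aac meet in 0. 3c->1: no, cacc/ca meet in 1. 3c->2: no, ac/acca meet in 3. 3c->3: ok.
baa: 3a undefined. 3a->0: ok.
acba: 4a undefined. 4a->0: ok.
acbc: 4c undefined. 4c->0: no, acbca/ca meet in 1. 4c->1: no, acbca/baa meet in 0. 4c->2: ok.
ababb: 4b undefined. 4b->0: no, bbcb/ababbb meet in 2. 4b->1: no, bbcb/ababbb meet in 2. 4b->2: no, bbcb/ababbb meet in 2. 4b->3: ok.
All examples now run through 5 states with every (state, symbol) defined. Accept strings end in {2,3}, Reject strings end in {0,1,4}; accept={2,3}.

states=5 start=0 accept={2,3} delta: 0a->1 0b->2 0c->0 1a->0 1b->2 1c->3 2a->3 2b->2 2c->2 3a->0 3b->4 3c->3 4a->0 4b->3 4c->2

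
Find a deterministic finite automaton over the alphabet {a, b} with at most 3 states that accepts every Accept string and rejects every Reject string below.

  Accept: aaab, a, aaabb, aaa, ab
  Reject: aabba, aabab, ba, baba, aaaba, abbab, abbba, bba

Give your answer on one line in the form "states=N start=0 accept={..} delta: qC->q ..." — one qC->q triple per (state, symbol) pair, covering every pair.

states=3 start=0 accept={0,1} delta: 0a->0 0b->1 1a->2 1b->1 2a->2 2b->2

Grow the machine one transition at a time. Run the examples from 0; the earliest place one falls off (shortest prefix, ties alphabetical) gets sent to the lowest-numbered state that keeps every Accept/Reject pair distinguishable — a pair clashes when both reach the same state with identical unread suffix — and to a fresh state only if none does.
a: 0a undefined. 0a->0: ok.
b: 0b undefined. 0b->0: no, aaab/aabba meet in 0. Open state 1: 0b->1.
ba: 1a undefined. 1a->0: no, aaab/aabab meet in 1. 1a->1: no, aaab/ba meet in 1. Open state 2: 1a->2.
bb: 1b undefined. 1b->0: no, aaab/abbab meet in 1. 1b->1: ok.
bab: 2b undefined. 2b->0: no, a/aabab meet in 0. 2b->1: no, aaab/aabab meet in 1. 2b->2: ok.
baba: 2a undefined. 2a->0: no, a/baba meet in 0. 2a->1: no, aaab/baba meet in 1. 2a->2: ok.
All examples now run through 3 states with every (state, symbol) defined. Accept strings end in {0,1}, Reject strings end in {2}; accept={0,1}.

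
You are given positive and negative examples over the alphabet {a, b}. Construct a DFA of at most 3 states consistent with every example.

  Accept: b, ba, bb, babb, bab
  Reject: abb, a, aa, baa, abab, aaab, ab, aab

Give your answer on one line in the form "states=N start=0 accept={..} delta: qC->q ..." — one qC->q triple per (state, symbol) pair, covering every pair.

states=3 start=0 accept={0,2} delta: 0a->1 0b->2 1a->1 1b->1 2a->0 2b->0

Fold the examples into a partial DFA from state 0: repeatedly fix the first undefined (state, symbol) met by the shortest-then-alphabetical prefix, trying targets in increasing order and rejecting any under which an Accept and a Reject string meet in one state with the same remainder; add a state when all current targets are rejected. Accepting states are where Accept strings end.
a: 0a undefined. 0a->0: no, b/aaab meet in 0 with "b" left. Open state 1: 0a->1.
b: 0b undefined. 0b->0: no, ba/a meet in 1. 0b->1: no, b/a meet in 1. Open state 2: 0b->2.
aa: 1a undefined. 1a->0: no, b/aab meet in 2. 1a->1: ok.
ab: 1b undefined. 1b->0: no, b/abb meet in 2. 1b->1: ok.
ba: 2a undefined. 2a->0: ok.
bb: 2b undefined. 2b->0: ok.
All examples now run through 3 states with every (state, symbol) defined. Accept strings end in {0,2}, Reject strings end in {1}; accept={0,2}.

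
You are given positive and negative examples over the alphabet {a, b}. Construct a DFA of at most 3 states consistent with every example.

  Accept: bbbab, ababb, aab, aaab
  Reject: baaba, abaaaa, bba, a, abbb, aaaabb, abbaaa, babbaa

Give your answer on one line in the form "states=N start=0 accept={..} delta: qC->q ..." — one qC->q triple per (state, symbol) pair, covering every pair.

states=3 start=0 accept={1} delta: 0a->0 0b->1 1a->2 1b->2 2a->0 2b->0

State merging on the prefix tree: take the shortest (then alphabetical) example prefix whose next move is undefined and point that move at state 0, else 1, else 2, ...; a target is out if some Accept/Reject pair would then sit in one state with the same input left (inseparable). If every existing state is out, open a new one.
a: 0a undefined. 0a->0: ok.
b: 0b undefined. 0b->0: no, bbbab/baaba meet in 0. Open state 1: 0b->1.
ba: 1a undefined. 1a->0: no, ababb/aaaabb meet in 1 with "b" left. 1a->1: no, ababb/abbb meet in 1 with "bb" left. Open state 2: 1a->2.
bb: 1b undefined. 1b->0: no, aab/abbb meet in 1. 1b->1: no, aab/abbb meet in 1. 1b->2: ok.
baa: 2a undefined. 2a->0: ok.
bab: 2b undefined. 2b->0: ok.
All examples now run through 3 states with every (state, symbol) defined. Accept strings end in {1}, Reject strings end in {0,2}; accept={1}.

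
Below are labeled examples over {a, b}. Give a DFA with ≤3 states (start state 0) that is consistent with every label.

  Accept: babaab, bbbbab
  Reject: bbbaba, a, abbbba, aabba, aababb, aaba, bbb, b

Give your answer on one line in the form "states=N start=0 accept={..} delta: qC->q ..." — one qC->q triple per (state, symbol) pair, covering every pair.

Grow the machine one transition at a time. Run the examples from 0; the earliest place one falls off (shortest prefix, ties alphabetical) gets sent to the lowest-numbered state that keeps every Accept/Reject pair distinguishable — a pair clashes when both reach the same state with identical unread suffix — and to a fresh state only if none does.
a: 0a undefined. 0a->0: ok.
b: 0b undefined. 0b->0: no, babaab/bbbaba meet in 0. Open state 1: 0b->1.
ba: 1a undefined. 1a->0: no, babaab/b meet in 1. 1a->1: ok.
bb: 1b undefined. 1b->0: no, babaab/aababb meet in 1. 1b->1: no, babaab/bbbaba meet in 1. Open state 2: 1b->2.
bbb: 2b undefined. 2b->0: ok.
baba: 2a undefined. 2a->0: no, babaab/bbbaba meet in 1. 2a->1: ok.
All examples now run through 3 states with every (state, symbol) defined. Accept strings end in {2}, Reject strings end in {0,1}; accept={2}.

states=3 start=0 accept={2} delta: 0a->0 0b->1 1a->1 1b->2 2a->1 2b->0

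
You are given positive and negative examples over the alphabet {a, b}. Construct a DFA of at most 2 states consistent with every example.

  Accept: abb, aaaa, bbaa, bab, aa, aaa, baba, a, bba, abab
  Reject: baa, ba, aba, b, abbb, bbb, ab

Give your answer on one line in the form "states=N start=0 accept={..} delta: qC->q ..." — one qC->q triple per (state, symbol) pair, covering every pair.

states=2 start=0 accept={0} delta: 0a->0 0b->1 1a->1 1b->0

Fold the examples into a partial DFA from state 0: repeatedly fix the first undefined (state, symbol) met by the shortest-then-alphabetical prefix, trying targets in increasing order and rejecting any under which an Accept and a Reject string meet in one state with the same remainder; add a state when all current targets are rejected. Accepting states are where Accept strings end.
a: 0a undefined. 0a->0: ok.
b: 0b undefined. 0b->0: no, abb/baa meet in 0. Open state 1: 0b->1.
ba: 1a undefined. 1a->0: no, aaaa/baa meet in 0. 1a->1: ok.
bb: 1b undefined. 1b->0: ok.
All examples now run through 2 states with every (state, symbol) defined. Accept strings end in {0}, Reject strings end in {1}; accept={0}.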